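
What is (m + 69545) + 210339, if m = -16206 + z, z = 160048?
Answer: 423726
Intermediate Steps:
m = 143842 (m = -16206 + 160048 = 143842)
(m + 69545) + 210339 = (143842 + 69545) + 210339 = 213387 + 210339 = 423726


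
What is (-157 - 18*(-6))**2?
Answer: 2401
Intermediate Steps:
(-157 - 18*(-6))**2 = (-157 + 108)**2 = (-49)**2 = 2401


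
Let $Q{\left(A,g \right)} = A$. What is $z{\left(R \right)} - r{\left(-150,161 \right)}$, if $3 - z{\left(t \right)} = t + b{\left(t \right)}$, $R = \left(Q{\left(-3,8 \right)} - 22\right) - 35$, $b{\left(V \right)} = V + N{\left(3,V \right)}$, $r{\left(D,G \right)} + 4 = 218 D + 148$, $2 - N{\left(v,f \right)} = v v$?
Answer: $32686$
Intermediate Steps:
$N{\left(v,f \right)} = 2 - v^{2}$ ($N{\left(v,f \right)} = 2 - v v = 2 - v^{2}$)
$r{\left(D,G \right)} = 144 + 218 D$ ($r{\left(D,G \right)} = -4 + \left(218 D + 148\right) = -4 + \left(148 + 218 D\right) = 144 + 218 D$)
$b{\left(V \right)} = -7 + V$ ($b{\left(V \right)} = V + \left(2 - 3^{2}\right) = V + \left(2 - 9\right) = V - 7 = -7 + V$)
$R = -60$ ($R = \left(-3 - 22\right) - 35 = -25 - 35 = -60$)
$z{\left(t \right)} = 10 - 2 t$ ($z{\left(t \right)} = 3 - \left(t + \left(-7 + t\right)\right) = 3 - \left(-7 + 2 t\right) = 10 - 2 t$)
$z{\left(R \right)} - r{\left(-150,161 \right)} = \left(10 - -120\right) - \left(144 + 218 \left(-150\right)\right) = \left(10 + 120\right) - \left(144 - 32700\right) = 130 - -32556 = 130 + 32556 = 32686$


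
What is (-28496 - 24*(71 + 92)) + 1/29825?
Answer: -966568599/29825 ≈ -32408.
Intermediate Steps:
(-28496 - 24*(71 + 92)) + 1/29825 = (-28496 - 24*163) + 1/29825 = (-28496 - 3912) + 1/29825 = -32408 + 1/29825 = -966568599/29825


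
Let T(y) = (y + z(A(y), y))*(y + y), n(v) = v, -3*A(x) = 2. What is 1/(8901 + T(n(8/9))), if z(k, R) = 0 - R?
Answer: 1/8901 ≈ 0.00011235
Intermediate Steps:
A(x) = -⅔ (A(x) = -⅓*2 = -⅔)
z(k, R) = -R
T(y) = 0 (T(y) = (y - y)*(y + y) = 0*(2*y) = 0)
1/(8901 + T(n(8/9))) = 1/(8901 + 0) = 1/8901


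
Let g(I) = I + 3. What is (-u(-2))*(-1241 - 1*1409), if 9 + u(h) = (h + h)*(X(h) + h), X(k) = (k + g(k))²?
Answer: -13250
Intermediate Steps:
g(I) = 3 + I
X(k) = (3 + 2*k)² (X(k) = (k + (3 + k))² = (3 + 2*k)²)
u(h) = -9 + 2*h*(h + (3 + 2*h)²) (u(h) = -9 + (h + h)*((3 + 2*h)² + h) = -9 + (2*h)*(h + (3 + 2*h)²) = -9 + 2*h*(h + (3 + 2*h)²))
(-u(-2))*(-1241 - 1*1409) = (-(-9 + 8*(-2)³ + 18*(-2) + 26*(-2)²))*(-1241 - 1*1409) = (-(-9 + 8*(-8) - 36 + 26*4))*(-1241 - 1409) = -(-9 - 64 - 36 + 104)*(-2650) = -1*(-5)*(-2650) = 5*(-2650) = -13250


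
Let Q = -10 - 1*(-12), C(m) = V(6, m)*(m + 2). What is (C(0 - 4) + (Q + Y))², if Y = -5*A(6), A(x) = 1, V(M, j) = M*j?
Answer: 2025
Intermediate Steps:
C(m) = 6*m*(2 + m) (C(m) = (6*m)*(m + 2) = (6*m)*(2 + m) = 6*m*(2 + m))
Y = -5 (Y = -5*1 = -5)
Q = 2 (Q = -10 + 12 = 2)
(C(0 - 4) + (Q + Y))² = (6*(0 - 4)*(2 + (0 - 4)) + (2 - 5))² = (6*(-4)*(2 - 4) - 3)² = (6*(-4)*(-2) - 3)² = (48 - 3)² = 45² = 2025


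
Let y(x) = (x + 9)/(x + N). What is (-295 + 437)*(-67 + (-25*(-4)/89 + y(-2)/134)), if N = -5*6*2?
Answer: -3458440317/369706 ≈ -9354.6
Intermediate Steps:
N = -60 (N = -30*2 = -60)
y(x) = (9 + x)/(-60 + x) (y(x) = (x + 9)/(x - 60) = (9 + x)/(-60 + x))
(-295 + 437)*(-67 + (-25*(-4)/89 + y(-2)/134)) = (-295 + 437)*(-67 + (-25*(-4)/89 + ((9 - 2)/(-60 - 2))/134)) = 142*(-67 + (100*(1/89) + (7/(-62))*(1/134))) = 142*(-67 + (100/89 - 1/62*7*(1/134))) = 142*(-67 + (100/89 - 7/62*1/134)) = 142*(-67 + (100/89 - 7/8308)) = 142*(-67 + 830177/739412) = 142*(-48710427/739412) = -3458440317/369706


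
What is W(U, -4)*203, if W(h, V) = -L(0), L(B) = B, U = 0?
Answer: 0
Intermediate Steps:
W(h, V) = 0 (W(h, V) = -1*0 = 0)
W(U, -4)*203 = 0*203 = 0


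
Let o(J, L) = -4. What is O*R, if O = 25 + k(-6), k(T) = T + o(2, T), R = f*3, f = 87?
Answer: 3915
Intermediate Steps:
R = 261 (R = 87*3 = 261)
k(T) = -4 + T (k(T) = T - 4 = -4 + T)
O = 15 (O = 25 + (-4 - 6) = 25 - 10 = 15)
O*R = 15*261 = 3915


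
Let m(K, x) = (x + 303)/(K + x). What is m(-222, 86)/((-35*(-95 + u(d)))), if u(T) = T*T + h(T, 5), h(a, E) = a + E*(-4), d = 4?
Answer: -389/452200 ≈ -0.00086024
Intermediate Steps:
h(a, E) = a - 4*E
u(T) = -20 + T + T**2 (u(T) = T*T + (T - 4*5) = T**2 + (T - 20) = T**2 + (-20 + T) = -20 + T + T**2)
m(K, x) = (303 + x)/(K + x)
m(-222, 86)/((-35*(-95 + u(d)))) = ((303 + 86)/(-222 + 86))/((-35*(-95 + (-20 + 4 + 4**2)))) = (389/(-136))/((-35*(-95 + (-20 + 4 + 16)))) = (-1/136*389)/((-35*(-95 + 0))) = -389/(136*((-35*(-95)))) = -389/136/3325 = -389/136*1/3325 = -389/452200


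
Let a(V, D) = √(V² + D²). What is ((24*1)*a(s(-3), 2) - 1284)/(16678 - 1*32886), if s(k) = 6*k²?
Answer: 321/4052 - 3*√730/1013 ≈ -0.00079520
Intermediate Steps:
a(V, D) = √(D² + V²)
((24*1)*a(s(-3), 2) - 1284)/(16678 - 1*32886) = ((24*1)*√(2² + (6*(-3)²)²) - 1284)/(16678 - 1*32886) = (24*√(4 + (6*9)²) - 1284)/(16678 - 32886) = (24*√(4 + 54²) - 1284)/(-16208) = (24*√(4 + 2916) - 1284)*(-1/16208) = (24*√2920 - 1284)*(-1/16208) = (24*(2*√730) - 1284)*(-1/16208) = (48*√730 - 1284)*(-1/16208) = (-1284 + 48*√730)*(-1/16208) = 321/4052 - 3*√730/1013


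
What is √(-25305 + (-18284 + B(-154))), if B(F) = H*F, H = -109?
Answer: 7*I*√547 ≈ 163.72*I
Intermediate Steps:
B(F) = -109*F
√(-25305 + (-18284 + B(-154))) = √(-25305 + (-18284 - 109*(-154))) = √(-25305 + (-18284 + 16786)) = √(-25305 - 1498) = √(-26803) = 7*I*√547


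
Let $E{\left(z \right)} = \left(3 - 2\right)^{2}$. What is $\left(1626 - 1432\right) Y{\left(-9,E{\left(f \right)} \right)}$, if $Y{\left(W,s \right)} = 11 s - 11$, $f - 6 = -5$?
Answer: $0$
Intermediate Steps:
$f = 1$ ($f = 6 - 5 = 1$)
$E{\left(z \right)} = 1$ ($E{\left(z \right)} = 1^{2} = 1$)
$Y{\left(W,s \right)} = -11 + 11 s$
$\left(1626 - 1432\right) Y{\left(-9,E{\left(f \right)} \right)} = \left(1626 - 1432\right) \left(-11 + 11 \cdot 1\right) = \left(1626 - 1432\right) \left(-11 + 11\right) = 194 \cdot 0 = 0$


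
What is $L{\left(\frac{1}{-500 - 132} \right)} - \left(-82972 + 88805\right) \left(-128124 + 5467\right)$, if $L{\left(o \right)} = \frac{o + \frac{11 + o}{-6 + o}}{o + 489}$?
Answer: $\frac{838671122747212326}{1172215271} \approx 7.1546 \cdot 10^{8}$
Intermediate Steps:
$L{\left(o \right)} = \frac{o + \frac{11 + o}{-6 + o}}{489 + o}$
$L{\left(\frac{1}{-500 - 132} \right)} - \left(-82972 + 88805\right) \left(-128124 + 5467\right) = \frac{11 + \left(\frac{1}{-500 - 132}\right)^{2} - \frac{5}{-500 - 132}}{-2934 + \left(\frac{1}{-500 - 132}\right)^{2} + \frac{483}{-500 - 132}} - \left(-82972 + 88805\right) \left(-128124 + 5467\right) = \frac{11 + \left(\frac{1}{-632}\right)^{2} - \frac{5}{-632}}{-2934 + \left(\frac{1}{-632}\right)^{2} + \frac{483}{-632}} - 5833 \left(-122657\right) = \frac{11 + \left(- \frac{1}{632}\right)^{2} - - \frac{5}{632}}{-2934 + \left(- \frac{1}{632}\right)^{2} + 483 \left(- \frac{1}{632}\right)} - -715458281 = \frac{11 + \frac{1}{399424} + \frac{5}{632}}{-2934 + \frac{1}{399424} - \frac{483}{632}} + 715458281 = \frac{1}{- \frac{1172215271}{399424}} \cdot \frac{4396825}{399424} + 715458281 = \left(- \frac{399424}{1172215271}\right) \frac{4396825}{399424} + 715458281 = - \frac{4396825}{1172215271} + 715458281 = \frac{838671122747212326}{1172215271}$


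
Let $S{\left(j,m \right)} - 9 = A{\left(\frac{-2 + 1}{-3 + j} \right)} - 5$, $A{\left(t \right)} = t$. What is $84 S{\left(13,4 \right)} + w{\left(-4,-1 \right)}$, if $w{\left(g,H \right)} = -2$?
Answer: $\frac{1628}{5} \approx 325.6$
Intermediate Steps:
$S{\left(j,m \right)} = 4 - \frac{1}{-3 + j}$ ($S{\left(j,m \right)} = 9 + \left(\frac{-2 + 1}{-3 + j} - 5\right) = 9 - \left(5 + \frac{1}{-3 + j}\right) = 4 - \frac{1}{-3 + j}$)
$84 S{\left(13,4 \right)} + w{\left(-4,-1 \right)} = 84 \frac{-13 + 4 \cdot 13}{-3 + 13} - 2 = 84 \frac{-13 + 52}{10} - 2 = 84 \cdot \frac{1}{10} \cdot 39 - 2 = 84 \cdot \frac{39}{10} - 2 = \frac{1638}{5} - 2 = \frac{1628}{5}$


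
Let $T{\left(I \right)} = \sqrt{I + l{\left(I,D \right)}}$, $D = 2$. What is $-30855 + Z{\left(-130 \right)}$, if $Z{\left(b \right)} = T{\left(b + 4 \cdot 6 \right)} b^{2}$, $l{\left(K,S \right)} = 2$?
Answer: $-30855 + 33800 i \sqrt{26} \approx -30855.0 + 1.7235 \cdot 10^{5} i$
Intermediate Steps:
$T{\left(I \right)} = \sqrt{2 + I}$ ($T{\left(I \right)} = \sqrt{I + 2} = \sqrt{2 + I}$)
$Z{\left(b \right)} = b^{2} \sqrt{26 + b}$ ($Z{\left(b \right)} = \sqrt{2 + \left(b + 4 \cdot 6\right)} b^{2} = \sqrt{2 + \left(b + 24\right)} b^{2} = \sqrt{2 + \left(24 + b\right)} b^{2} = \sqrt{26 + b} b^{2} = b^{2} \sqrt{26 + b}$)
$-30855 + Z{\left(-130 \right)} = -30855 + \left(-130\right)^{2} \sqrt{26 - 130} = -30855 + 16900 \sqrt{-104} = -30855 + 16900 \cdot 2 i \sqrt{26} = -30855 + 33800 i \sqrt{26}$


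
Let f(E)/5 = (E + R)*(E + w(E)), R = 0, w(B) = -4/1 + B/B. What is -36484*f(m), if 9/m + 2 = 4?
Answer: -1231335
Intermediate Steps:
w(B) = -3 (w(B) = -4*1 + 1 = -4 + 1 = -3)
m = 9/2 (m = 9/(-2 + 4) = 9/2 ≈ 4.5000)
f(E) = 5*E*(-3 + E) (f(E) = 5*((E + 0)*(E - 3)) = 5*(E*(-3 + E)) = 5*E*(-3 + E))
-36484*f(m) = -182420*9*(-3 + 9/2)/2 = -182420*9*3/(2*2) = -36484*135/4 = -1231335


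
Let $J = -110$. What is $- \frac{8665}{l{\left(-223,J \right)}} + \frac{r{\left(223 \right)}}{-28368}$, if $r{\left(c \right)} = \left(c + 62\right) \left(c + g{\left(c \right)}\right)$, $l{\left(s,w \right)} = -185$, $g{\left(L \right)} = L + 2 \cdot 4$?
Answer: $\frac{7395719}{174936} \approx 42.277$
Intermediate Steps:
$g{\left(L \right)} = 8 + L$ ($g{\left(L \right)} = L + 8 = 8 + L$)
$r{\left(c \right)} = \left(8 + 2 c\right) \left(62 + c\right)$ ($r{\left(c \right)} = \left(c + 62\right) \left(c + \left(8 + c\right)\right) = \left(62 + c\right) \left(8 + 2 c\right) = \left(8 + 2 c\right) \left(62 + c\right)$)
$- \frac{8665}{l{\left(-223,J \right)}} + \frac{r{\left(223 \right)}}{-28368} = - \frac{8665}{-185} + \frac{496 + 2 \cdot 223^{2} + 132 \cdot 223}{-28368} = \left(-8665\right) \left(- \frac{1}{185}\right) + \left(496 + 2 \cdot 49729 + 29436\right) \left(- \frac{1}{28368}\right) = \frac{1733}{37} + \left(496 + 99458 + 29436\right) \left(- \frac{1}{28368}\right) = \frac{1733}{37} + 129390 \left(- \frac{1}{28368}\right) = \frac{1733}{37} - \frac{21565}{4728} = \frac{7395719}{174936}$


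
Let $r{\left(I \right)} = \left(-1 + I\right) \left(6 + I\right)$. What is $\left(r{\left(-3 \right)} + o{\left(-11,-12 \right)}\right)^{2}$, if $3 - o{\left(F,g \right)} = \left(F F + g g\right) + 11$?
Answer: $81225$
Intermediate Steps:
$o{\left(F,g \right)} = -8 - F^{2} - g^{2}$ ($o{\left(F,g \right)} = 3 - \left(\left(F F + g g\right) + 11\right) = 3 - \left(\left(F^{2} + g^{2}\right) + 11\right) = 3 - \left(11 + F^{2} + g^{2}\right) = -8 - F^{2} - g^{2}$)
$\left(r{\left(-3 \right)} + o{\left(-11,-12 \right)}\right)^{2} = \left(\left(-6 + \left(-3\right)^{2} + 5 \left(-3\right)\right) - 273\right)^{2} = \left(\left(-6 + 9 - 15\right) - 273\right)^{2} = \left(-12 - 273\right)^{2} = \left(-285\right)^{2} = 81225$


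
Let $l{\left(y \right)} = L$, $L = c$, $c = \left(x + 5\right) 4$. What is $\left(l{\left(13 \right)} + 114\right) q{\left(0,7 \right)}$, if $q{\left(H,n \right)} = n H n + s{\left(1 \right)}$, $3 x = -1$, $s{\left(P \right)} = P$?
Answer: $\frac{398}{3} \approx 132.67$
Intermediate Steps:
$x = - \frac{1}{3}$ ($x = \frac{1}{3} \left(-1\right) = - \frac{1}{3} \approx -0.33333$)
$q{\left(H,n \right)} = 1 + H n^{2}$ ($q{\left(H,n \right)} = n H n + 1 = H n^{2} + 1 = 1 + H n^{2}$)
$c = \frac{56}{3}$ ($c = \left(- \frac{1}{3} + 5\right) 4 = \frac{14}{3} \cdot 4 = \frac{56}{3} \approx 18.667$)
$L = \frac{56}{3} \approx 18.667$
$l{\left(y \right)} = \frac{56}{3}$
$\left(l{\left(13 \right)} + 114\right) q{\left(0,7 \right)} = \left(\frac{56}{3} + 114\right) \left(1 + 0 \cdot 7^{2}\right) = \frac{398 \left(1 + 0 \cdot 49\right)}{3} = \frac{398 \left(1 + 0\right)}{3} = \frac{398}{3} \cdot 1 = \frac{398}{3}$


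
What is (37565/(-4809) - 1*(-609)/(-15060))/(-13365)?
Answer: 189552527/322646870700 ≈ 0.00058749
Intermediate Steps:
(37565/(-4809) - 1*(-609)/(-15060))/(-13365) = (37565*(-1/4809) + 609*(-1/15060))*(-1/13365) = (-37565/4809 - 203/5020)*(-1/13365) = -189552527/24141180*(-1/13365) = 189552527/322646870700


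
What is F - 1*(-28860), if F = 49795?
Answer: 78655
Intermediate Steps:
F - 1*(-28860) = 49795 - 1*(-28860) = 49795 + 28860 = 78655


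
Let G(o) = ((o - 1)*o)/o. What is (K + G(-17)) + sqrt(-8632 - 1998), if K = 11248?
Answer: 11230 + I*sqrt(10630) ≈ 11230.0 + 103.1*I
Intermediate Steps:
G(o) = -1 + o (G(o) = ((-1 + o)*o)/o = (o*(-1 + o))/o = -1 + o)
(K + G(-17)) + sqrt(-8632 - 1998) = (11248 + (-1 - 17)) + sqrt(-8632 - 1998) = (11248 - 18) + sqrt(-10630) = 11230 + I*sqrt(10630)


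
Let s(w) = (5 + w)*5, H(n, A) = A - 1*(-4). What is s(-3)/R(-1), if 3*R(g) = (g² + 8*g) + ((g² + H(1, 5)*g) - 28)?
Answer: -30/43 ≈ -0.69767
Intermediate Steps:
H(n, A) = 4 + A (H(n, A) = A + 4 = 4 + A)
s(w) = 25 + 5*w
R(g) = -28/3 + 2*g²/3 + 17*g/3 (R(g) = ((g² + 8*g) + ((g² + (4 + 5)*g) - 28))/3 = ((g² + 8*g) + ((g² + 9*g) - 28))/3 = ((g² + 8*g) + (-28 + g² + 9*g))/3 = (-28 + 2*g² + 17*g)/3 = -28/3 + 2*g²/3 + 17*g/3)
s(-3)/R(-1) = (25 + 5*(-3))/(-28/3 + (⅔)*(-1)² + (17/3)*(-1)) = (25 - 15)/(-28/3 + (⅔)*1 - 17/3) = 10/(-28/3 + ⅔ - 17/3) = 10/(-43/3) = 10*(-3/43) = -30/43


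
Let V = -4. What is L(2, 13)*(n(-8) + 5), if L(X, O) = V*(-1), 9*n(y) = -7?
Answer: 152/9 ≈ 16.889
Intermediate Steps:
n(y) = -7/9 (n(y) = (⅑)*(-7) = -7/9)
L(X, O) = 4 (L(X, O) = -4*(-1) = 4)
L(2, 13)*(n(-8) + 5) = 4*(-7/9 + 5) = 4*(38/9) = 152/9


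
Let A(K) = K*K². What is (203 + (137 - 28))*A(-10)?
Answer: -312000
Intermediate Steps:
A(K) = K³
(203 + (137 - 28))*A(-10) = (203 + (137 - 28))*(-10)³ = (203 + 109)*(-1000) = 312*(-1000) = -312000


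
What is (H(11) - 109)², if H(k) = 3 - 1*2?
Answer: 11664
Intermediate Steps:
H(k) = 1 (H(k) = 3 - 2 = 1)
(H(11) - 109)² = (1 - 109)² = (-108)² = 11664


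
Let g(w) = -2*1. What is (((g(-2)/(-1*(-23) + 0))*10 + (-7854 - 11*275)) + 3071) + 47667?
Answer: 916737/23 ≈ 39858.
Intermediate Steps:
g(w) = -2
(((g(-2)/(-1*(-23) + 0))*10 + (-7854 - 11*275)) + 3071) + 47667 = ((-2/(-1*(-23) + 0)*10 + (-7854 - 11*275)) + 3071) + 47667 = ((-2/(23 + 0)*10 + (-7854 - 3025)) + 3071) + 47667 = ((-2/23*10 - 10879) + 3071) + 47667 = ((-20/23 - 10879) + 3071) + 47667 = (-250237/23 + 3071) + 47667 = -179604/23 + 47667 = 916737/23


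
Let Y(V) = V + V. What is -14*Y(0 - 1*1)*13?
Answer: 364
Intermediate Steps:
Y(V) = 2*V
-14*Y(0 - 1*1)*13 = -28*(0 - 1*1)*13 = -28*(0 - 1)*13 = -28*(-1)*13 = -14*(-2)*13 = 28*13 = 364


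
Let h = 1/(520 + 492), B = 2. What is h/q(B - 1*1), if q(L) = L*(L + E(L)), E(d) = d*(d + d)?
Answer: 1/3036 ≈ 0.00032938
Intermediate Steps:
h = 1/1012 ≈ 0.00098814
E(d) = 2*d² (E(d) = d*(2*d) = 2*d²)
q(L) = L*(L + 2*L²)
h/q(B - 1*1) = 1/(1012*(((2 - 1*1)²*(1 + 2*(2 - 1*1))))) = 1/(1012*(((2 - 1)²*(1 + 2*(2 - 1))))) = 1/(1012*((1²*(1 + 2*1)))) = 1/(1012*((1*(1 + 2)))) = 1/(1012*((1*3))) = (1/1012)/3 = (1/1012)*(⅓) = 1/3036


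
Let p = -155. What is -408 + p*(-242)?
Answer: 37102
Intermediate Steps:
-408 + p*(-242) = -408 - 155*(-242) = -408 + 37510 = 37102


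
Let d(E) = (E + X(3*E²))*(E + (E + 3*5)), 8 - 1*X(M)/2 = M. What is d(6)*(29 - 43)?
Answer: 73332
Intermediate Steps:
X(M) = 16 - 2*M
d(E) = (15 + 2*E)*(16 + E - 6*E²) (d(E) = (E + (16 - 6*E²))*(E + (E + 3*5)) = (E + (16 - 6*E²))*(E + (E + 15)) = (16 + E - 6*E²)*(E + (15 + E)) = (16 + E - 6*E²)*(15 + 2*E) = (15 + 2*E)*(16 + E - 6*E²))
d(6)*(29 - 43) = (240 - 88*6² - 12*6³ + 47*6)*(29 - 43) = (240 - 88*36 - 12*216 + 282)*(-14) = (240 - 3168 - 2592 + 282)*(-14) = -5238*(-14) = 73332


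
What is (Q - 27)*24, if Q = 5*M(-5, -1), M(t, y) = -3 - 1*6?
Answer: -1728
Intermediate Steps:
M(t, y) = -9 (M(t, y) = -3 - 6 = -9)
Q = -45 (Q = 5*(-9) = -45)
(Q - 27)*24 = (-45 - 27)*24 = -72*24 = -1728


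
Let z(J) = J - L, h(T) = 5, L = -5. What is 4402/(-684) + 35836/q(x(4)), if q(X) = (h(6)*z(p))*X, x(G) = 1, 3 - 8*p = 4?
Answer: 32539367/22230 ≈ 1463.8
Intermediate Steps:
p = -⅛ (p = 3/8 - ⅛*4 = 3/8 - ½ = -⅛ ≈ -0.12500)
z(J) = 5 + J (z(J) = J - 1*(-5) = J + 5 = 5 + J)
q(X) = 195*X/8 (q(X) = (5*(5 - ⅛))*X = (5*(39/8))*X = 195*X/8)
4402/(-684) + 35836/q(x(4)) = 4402/(-684) + 35836/(((195/8)*1)) = 4402*(-1/684) + 35836/(195/8) = -2201/342 + 35836*(8/195) = -2201/342 + 286688/195 = 32539367/22230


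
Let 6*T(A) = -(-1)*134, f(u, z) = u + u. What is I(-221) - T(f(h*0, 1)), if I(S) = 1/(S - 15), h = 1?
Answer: -15815/708 ≈ -22.338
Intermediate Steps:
f(u, z) = 2*u
T(A) = 67/3 (T(A) = (-(-1)*134)/6 = (-1*(-134))/6 = (1/6)*134 = 67/3)
I(S) = 1/(-15 + S)
I(-221) - T(f(h*0, 1)) = 1/(-15 - 221) - 1*67/3 = 1/(-236) - 67/3 = -1/236 - 67/3 = -15815/708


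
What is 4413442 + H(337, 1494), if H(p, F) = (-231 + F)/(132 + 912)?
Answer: 1535878237/348 ≈ 4.4134e+6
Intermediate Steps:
H(p, F) = -77/348 + F/1044 (H(p, F) = (-231 + F)/1044 = (-231 + F)*(1/1044) = -77/348 + F/1044)
4413442 + H(337, 1494) = 4413442 + (-77/348 + (1/1044)*1494) = 4413442 + (-77/348 + 83/58) = 4413442 + 421/348 = 1535878237/348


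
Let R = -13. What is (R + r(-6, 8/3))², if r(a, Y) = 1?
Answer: 144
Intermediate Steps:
(R + r(-6, 8/3))² = (-13 + 1)² = (-12)² = 144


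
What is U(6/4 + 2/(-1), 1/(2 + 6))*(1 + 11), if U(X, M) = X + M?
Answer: -9/2 ≈ -4.5000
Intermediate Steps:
U(X, M) = M + X
U(6/4 + 2/(-1), 1/(2 + 6))*(1 + 11) = (1/(2 + 6) + (6/4 + 2/(-1)))*(1 + 11) = (1/8 + (6*(1/4) + 2*(-1)))*12 = (1/8 + (3/2 - 2))*12 = (1/8 - 1/2)*12 = -3/8*12 = -9/2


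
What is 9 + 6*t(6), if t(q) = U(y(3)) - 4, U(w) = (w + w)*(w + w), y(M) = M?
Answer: 201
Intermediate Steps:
U(w) = 4*w² (U(w) = (2*w)*(2*w) = 4*w²)
t(q) = 32 (t(q) = 4*3² - 4 = 4*9 - 4 = 36 - 4 = 32)
9 + 6*t(6) = 9 + 6*32 = 9 + 192 = 201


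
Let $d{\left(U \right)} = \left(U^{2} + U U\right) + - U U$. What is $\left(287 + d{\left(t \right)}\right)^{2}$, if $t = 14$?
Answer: $233289$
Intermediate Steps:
$d{\left(U \right)} = U^{2}$ ($d{\left(U \right)} = \left(U^{2} + U^{2}\right) - U^{2} = 2 U^{2} - U^{2} = U^{2}$)
$\left(287 + d{\left(t \right)}\right)^{2} = \left(287 + 14^{2}\right)^{2} = \left(287 + 196\right)^{2} = 483^{2} = 233289$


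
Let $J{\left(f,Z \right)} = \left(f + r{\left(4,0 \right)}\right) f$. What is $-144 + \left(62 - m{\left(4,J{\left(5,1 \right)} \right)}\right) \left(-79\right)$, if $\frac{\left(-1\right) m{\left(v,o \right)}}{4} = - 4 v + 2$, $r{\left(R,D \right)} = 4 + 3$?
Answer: $-618$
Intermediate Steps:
$r{\left(R,D \right)} = 7$
$J{\left(f,Z \right)} = f \left(7 + f\right)$ ($J{\left(f,Z \right)} = \left(f + 7\right) f = \left(7 + f\right) f = f \left(7 + f\right)$)
$m{\left(v,o \right)} = -8 + 16 v$ ($m{\left(v,o \right)} = - 4 \left(- 4 v + 2\right) = - 4 \left(2 - 4 v\right) = -8 + 16 v$)
$-144 + \left(62 - m{\left(4,J{\left(5,1 \right)} \right)}\right) \left(-79\right) = -144 + \left(62 - \left(-8 + 16 \cdot 4\right)\right) \left(-79\right) = -144 + \left(62 - \left(-8 + 64\right)\right) \left(-79\right) = -144 + \left(62 - 56\right) \left(-79\right) = -144 + 6 \left(-79\right) = -144 - 474 = -618$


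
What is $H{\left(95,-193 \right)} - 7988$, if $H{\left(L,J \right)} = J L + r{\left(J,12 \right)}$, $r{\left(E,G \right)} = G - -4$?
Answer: $-26307$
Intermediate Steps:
$r{\left(E,G \right)} = 4 + G$ ($r{\left(E,G \right)} = G + 4 = 4 + G$)
$H{\left(L,J \right)} = 16 + J L$ ($H{\left(L,J \right)} = J L + \left(4 + 12\right) = J L + 16 = 16 + J L$)
$H{\left(95,-193 \right)} - 7988 = \left(16 - 18335\right) - 7988 = -18319 - 7988 = -26307$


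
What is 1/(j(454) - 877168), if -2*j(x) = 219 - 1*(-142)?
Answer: -2/1754697 ≈ -1.1398e-6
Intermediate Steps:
j(x) = -361/2 (j(x) = -(219 - 1*(-142))/2 = -(219 + 142)/2 = -½*361 = -361/2)
1/(j(454) - 877168) = 1/(-361/2 - 877168) = 1/(-1754697/2) = -2/1754697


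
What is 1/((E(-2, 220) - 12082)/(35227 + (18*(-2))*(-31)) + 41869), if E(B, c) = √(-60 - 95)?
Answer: 356778758541/14937851232516196 - 36343*I*√155/2315366941040010380 ≈ 2.3884e-5 - 1.9542e-13*I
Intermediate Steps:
E(B, c) = I*√155 (E(B, c) = √(-155) = I*√155)
1/((E(-2, 220) - 12082)/(35227 + (18*(-2))*(-31)) + 41869) = 1/((I*√155 - 12082)/(35227 + (18*(-2))*(-31)) + 41869) = 1/((-12082 + I*√155)/(35227 - 36*(-31)) + 41869) = 1/((-12082 + I*√155)/(35227 + 1116) + 41869) = 1/((-12082 + I*√155)/36343 + 41869) = 1/((-12082 + I*√155)*(1/36343) + 41869) = 1/((-12082/36343 + I*√155/36343) + 41869) = 1/(1521632985/36343 + I*√155/36343)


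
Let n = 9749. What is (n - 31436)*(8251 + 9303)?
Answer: -380693598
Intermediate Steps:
(n - 31436)*(8251 + 9303) = (9749 - 31436)*(8251 + 9303) = -21687*17554 = -380693598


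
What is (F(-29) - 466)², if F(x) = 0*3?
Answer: 217156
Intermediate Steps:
F(x) = 0
(F(-29) - 466)² = (0 - 466)² = (-466)² = 217156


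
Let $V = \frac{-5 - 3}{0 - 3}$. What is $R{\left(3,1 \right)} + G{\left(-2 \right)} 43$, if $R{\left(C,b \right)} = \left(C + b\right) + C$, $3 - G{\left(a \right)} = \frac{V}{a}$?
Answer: $\frac{580}{3} \approx 193.33$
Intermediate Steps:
$V = \frac{8}{3}$ ($V = - \frac{8}{-3} = \left(-8\right) \left(- \frac{1}{3}\right) = \frac{8}{3} \approx 2.6667$)
$G{\left(a \right)} = 3 - \frac{8}{3 a}$
$R{\left(C,b \right)} = b + 2 C$
$R{\left(3,1 \right)} + G{\left(-2 \right)} 43 = \left(1 + 2 \cdot 3\right) + \left(3 - \frac{8}{3 \left(-2\right)}\right) 43 = \left(1 + 6\right) + \left(3 - - \frac{4}{3}\right) 43 = 7 + \left(3 + \frac{4}{3}\right) 43 = 7 + \frac{13}{3} \cdot 43 = 7 + \frac{559}{3} = \frac{580}{3}$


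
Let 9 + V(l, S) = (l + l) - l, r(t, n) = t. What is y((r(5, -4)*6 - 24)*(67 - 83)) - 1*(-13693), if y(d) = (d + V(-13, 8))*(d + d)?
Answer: 36349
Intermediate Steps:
V(l, S) = -9 + l (V(l, S) = -9 + ((l + l) - l) = -9 + (2*l - l) = -9 + l)
y(d) = 2*d*(-22 + d) (y(d) = (d + (-9 - 13))*(d + d) = (d - 22)*(2*d) = (-22 + d)*(2*d) = 2*d*(-22 + d))
y((r(5, -4)*6 - 24)*(67 - 83)) - 1*(-13693) = 2*((5*6 - 24)*(67 - 83))*(-22 + (5*6 - 24)*(67 - 83)) - 1*(-13693) = 2*((30 - 24)*(-16))*(-22 + (30 - 24)*(-16)) + 13693 = 2*(6*(-16))*(-22 + 6*(-16)) + 13693 = 2*(-96)*(-22 - 96) + 13693 = 2*(-96)*(-118) + 13693 = 22656 + 13693 = 36349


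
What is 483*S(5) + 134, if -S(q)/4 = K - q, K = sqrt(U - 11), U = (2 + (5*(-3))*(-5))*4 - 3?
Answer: 9794 - 13524*sqrt(6) ≈ -23333.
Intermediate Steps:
U = 305 (U = (2 - 15*(-5))*4 - 3 = (2 + 75)*4 - 3 = 77*4 - 3 = 308 - 3 = 305)
K = 7*sqrt(6) (K = sqrt(305 - 11) = sqrt(294) = 7*sqrt(6) ≈ 17.146)
S(q) = -28*sqrt(6) + 4*q (S(q) = -4*(7*sqrt(6) - q) = -4*(-q + 7*sqrt(6)) = -28*sqrt(6) + 4*q)
483*S(5) + 134 = 483*(-28*sqrt(6) + 4*5) + 134 = 483*(-28*sqrt(6) + 20) + 134 = 483*(20 - 28*sqrt(6)) + 134 = (9660 - 13524*sqrt(6)) + 134 = 9794 - 13524*sqrt(6)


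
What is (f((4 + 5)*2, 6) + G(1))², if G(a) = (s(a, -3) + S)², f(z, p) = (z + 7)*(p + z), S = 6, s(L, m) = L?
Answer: 421201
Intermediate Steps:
f(z, p) = (7 + z)*(p + z)
G(a) = (6 + a)² (G(a) = (a + 6)² = (6 + a)²)
(f((4 + 5)*2, 6) + G(1))² = ((((4 + 5)*2)² + 7*6 + 7*((4 + 5)*2) + 6*((4 + 5)*2)) + (6 + 1)²)² = (((9*2)² + 42 + 7*(9*2) + 6*(9*2)) + 7²)² = ((18² + 42 + 7*18 + 6*18) + 49)² = ((324 + 42 + 126 + 108) + 49)² = (600 + 49)² = 649² = 421201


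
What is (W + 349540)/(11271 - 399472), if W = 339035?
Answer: -688575/388201 ≈ -1.7738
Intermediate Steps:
(W + 349540)/(11271 - 399472) = (339035 + 349540)/(11271 - 399472) = 688575/(-388201) = 688575*(-1/388201) = -688575/388201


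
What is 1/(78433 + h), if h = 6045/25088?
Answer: 25088/1967733149 ≈ 1.2750e-5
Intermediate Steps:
h = 6045/25088 (h = 6045*(1/25088) = 6045/25088 ≈ 0.24095)
1/(78433 + h) = 1/(78433 + 6045/25088) = 1/(1967733149/25088) = 25088/1967733149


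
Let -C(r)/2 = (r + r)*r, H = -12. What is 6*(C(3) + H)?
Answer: -288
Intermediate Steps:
C(r) = -4*r² (C(r) = -2*(r + r)*r = -2*2*r*r = -4*r²)
6*(C(3) + H) = 6*(-4*3² - 12) = 6*(-4*9 - 12) = 6*(-36 - 12) = 6*(-48) = -288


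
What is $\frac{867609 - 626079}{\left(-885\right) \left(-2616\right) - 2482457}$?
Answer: $- \frac{241530}{167297} \approx -1.4437$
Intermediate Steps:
$\frac{867609 - 626079}{\left(-885\right) \left(-2616\right) - 2482457} = \frac{241530}{2315160 - 2482457} = \frac{241530}{-167297} = 241530 \left(- \frac{1}{167297}\right) = - \frac{241530}{167297}$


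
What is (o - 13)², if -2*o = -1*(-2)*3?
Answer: 256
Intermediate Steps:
o = -3 (o = -(-1*(-2))*3/2 = -3 ≈ -3.0000)
(o - 13)² = (-3 - 13)² = (-16)² = 256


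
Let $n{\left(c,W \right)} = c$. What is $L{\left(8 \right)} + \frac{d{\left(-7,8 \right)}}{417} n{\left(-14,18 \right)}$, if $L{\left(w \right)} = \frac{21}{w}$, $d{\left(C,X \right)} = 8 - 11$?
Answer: $\frac{3031}{1112} \approx 2.7257$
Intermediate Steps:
$d{\left(C,X \right)} = -3$ ($d{\left(C,X \right)} = 8 - 11 = -3$)
$L{\left(8 \right)} + \frac{d{\left(-7,8 \right)}}{417} n{\left(-14,18 \right)} = \frac{21}{8} + - \frac{3}{417} \left(-14\right) = 21 \cdot \frac{1}{8} + \left(-3\right) \frac{1}{417} \left(-14\right) = \frac{21}{8} - - \frac{14}{139} = \frac{21}{8} + \frac{14}{139} = \frac{3031}{1112}$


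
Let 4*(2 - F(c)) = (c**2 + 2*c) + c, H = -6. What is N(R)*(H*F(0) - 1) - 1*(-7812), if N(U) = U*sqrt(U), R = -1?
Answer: 7812 + 13*I ≈ 7812.0 + 13.0*I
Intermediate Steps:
F(c) = 2 - 3*c/4 - c**2/4 (F(c) = 2 - ((c**2 + 2*c) + c)/4 = 2 - (c**2 + 3*c)/4 = 2 + (-3*c/4 - c**2/4) = 2 - 3*c/4 - c**2/4)
N(U) = U**(3/2)
N(R)*(H*F(0) - 1) - 1*(-7812) = (-1)**(3/2)*(-6*(2 - 3/4*0 - 1/4*0**2) - 1) - 1*(-7812) = (-I)*(-6*(2 + 0 - 1/4*0) - 1) + 7812 = (-I)*(-6*(2 + 0 + 0) - 1) + 7812 = (-I)*(-6*2 - 1) + 7812 = (-I)*(-12 - 1) + 7812 = -I*(-13) + 7812 = 13*I + 7812 = 7812 + 13*I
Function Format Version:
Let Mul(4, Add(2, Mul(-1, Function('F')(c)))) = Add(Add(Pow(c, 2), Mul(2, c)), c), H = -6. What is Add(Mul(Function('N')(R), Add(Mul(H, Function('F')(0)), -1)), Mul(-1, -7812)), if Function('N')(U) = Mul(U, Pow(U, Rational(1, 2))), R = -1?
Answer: Add(7812, Mul(13, I)) ≈ Add(7812.0, Mul(13.000, I))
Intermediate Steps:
Function('F')(c) = Add(2, Mul(Rational(-3, 4), c), Mul(Rational(-1, 4), Pow(c, 2))) (Function('F')(c) = Add(2, Mul(Rational(-1, 4), Add(Add(Pow(c, 2), Mul(2, c)), c))) = Add(2, Mul(Rational(-1, 4), Add(Pow(c, 2), Mul(3, c)))) = Add(2, Add(Mul(Rational(-3, 4), c), Mul(Rational(-1, 4), Pow(c, 2)))) = Add(2, Mul(Rational(-3, 4), c), Mul(Rational(-1, 4), Pow(c, 2))))
Function('N')(U) = Pow(U, Rational(3, 2))
Add(Mul(Function('N')(R), Add(Mul(H, Function('F')(0)), -1)), Mul(-1, -7812)) = Add(Mul(Pow(-1, Rational(3, 2)), Add(Mul(-6, Add(2, Mul(Rational(-3, 4), 0), Mul(Rational(-1, 4), Pow(0, 2)))), -1)), Mul(-1, -7812)) = Add(Mul(Mul(-1, I), Add(Mul(-6, Add(2, 0, Mul(Rational(-1, 4), 0))), -1)), 7812) = Add(Mul(Mul(-1, I), Add(Mul(-6, Add(2, 0, 0)), -1)), 7812) = Add(Mul(Mul(-1, I), Add(Mul(-6, 2), -1)), 7812) = Add(Mul(Mul(-1, I), Add(-12, -1)), 7812) = Add(Mul(Mul(-1, I), -13), 7812) = Add(Mul(13, I), 7812) = Add(7812, Mul(13, I))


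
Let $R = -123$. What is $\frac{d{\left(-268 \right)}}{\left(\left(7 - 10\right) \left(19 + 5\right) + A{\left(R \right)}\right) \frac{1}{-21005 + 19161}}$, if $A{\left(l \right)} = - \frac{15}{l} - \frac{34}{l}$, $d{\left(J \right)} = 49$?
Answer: $\frac{11113788}{8807} \approx 1261.9$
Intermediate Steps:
$A{\left(l \right)} = - \frac{49}{l}$
$\frac{d{\left(-268 \right)}}{\left(\left(7 - 10\right) \left(19 + 5\right) + A{\left(R \right)}\right) \frac{1}{-21005 + 19161}} = \frac{49}{\left(\left(7 - 10\right) \left(19 + 5\right) - \frac{49}{-123}\right) \frac{1}{-21005 + 19161}} = \frac{49}{\left(\left(-3\right) 24 - - \frac{49}{123}\right) \frac{1}{-1844}} = \frac{49}{\left(-72 + \frac{49}{123}\right) \left(- \frac{1}{1844}\right)} = \frac{49}{\left(- \frac{8807}{123}\right) \left(- \frac{1}{1844}\right)} = \frac{49}{\frac{8807}{226812}} = 49 \cdot \frac{226812}{8807} = \frac{11113788}{8807}$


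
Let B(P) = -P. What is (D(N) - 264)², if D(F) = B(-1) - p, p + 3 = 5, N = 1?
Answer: 70225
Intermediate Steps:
p = 2 (p = -3 + 5 = 2)
D(F) = -1 (D(F) = -1*(-1) - 1*2 = 1 - 2 = -1)
(D(N) - 264)² = (-1 - 264)² = (-265)² = 70225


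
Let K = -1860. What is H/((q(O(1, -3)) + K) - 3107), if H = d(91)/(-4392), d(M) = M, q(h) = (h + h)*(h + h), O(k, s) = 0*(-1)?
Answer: 91/21815064 ≈ 4.1714e-6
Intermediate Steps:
O(k, s) = 0
q(h) = 4*h² (q(h) = (2*h)*(2*h) = 4*h²)
H = -91/4392 (H = 91/(-4392) = 91*(-1/4392) = -91/4392 ≈ -0.020719)
H/((q(O(1, -3)) + K) - 3107) = -91/(4392*((4*0² - 1860) - 3107)) = -91/(4392*((4*0 - 1860) - 3107)) = -91/(4392*((0 - 1860) - 3107)) = -91/(4392*(-1860 - 3107)) = -91/4392/(-4967) = -91/4392*(-1/4967) = 91/21815064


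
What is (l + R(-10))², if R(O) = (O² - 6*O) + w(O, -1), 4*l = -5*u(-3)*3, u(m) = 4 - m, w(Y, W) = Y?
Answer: 245025/16 ≈ 15314.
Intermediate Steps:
l = -105/4 (l = (-5*(4 - 1*(-3))*3)/4 = (-5*(4 + 3)*3)/4 = (-5*7*3)/4 = (-35*3)/4 = (¼)*(-105) = -105/4 ≈ -26.250)
R(O) = O² - 5*O (R(O) = (O² - 6*O) + O = O² - 5*O)
(l + R(-10))² = (-105/4 - 10*(-5 - 10))² = (-105/4 - 10*(-15))² = (-105/4 + 150)² = (495/4)² = 245025/16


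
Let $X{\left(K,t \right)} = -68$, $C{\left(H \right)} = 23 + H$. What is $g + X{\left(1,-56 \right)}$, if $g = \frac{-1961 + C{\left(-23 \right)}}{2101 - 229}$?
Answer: $- \frac{129257}{1872} \approx -69.047$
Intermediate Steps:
$g = - \frac{1961}{1872}$ ($g = \frac{-1961 + \left(23 - 23\right)}{2101 - 229} = \frac{-1961 + 0}{1872} = \left(-1961\right) \frac{1}{1872} = - \frac{1961}{1872} \approx -1.0475$)
$g + X{\left(1,-56 \right)} = - \frac{1961}{1872} - 68 = - \frac{129257}{1872}$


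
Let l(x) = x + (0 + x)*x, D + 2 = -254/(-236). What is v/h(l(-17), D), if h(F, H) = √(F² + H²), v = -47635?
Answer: -5620930*√1030165097/1030165097 ≈ -175.13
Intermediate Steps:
D = -109/118 (D = -2 - 254/(-236) = -2 - 254*(-1/236) = -2 + 127/118 = -109/118 ≈ -0.92373)
l(x) = x + x² (l(x) = x + x*x = x + x²)
v/h(l(-17), D) = -47635/√((-17*(1 - 17))² + (-109/118)²) = -47635/√((-17*(-16))² + 11881/13924) = -47635/√(272² + 11881/13924) = -47635/√(73984 + 11881/13924) = -47635*118*√1030165097/1030165097 = -5620930*√1030165097/1030165097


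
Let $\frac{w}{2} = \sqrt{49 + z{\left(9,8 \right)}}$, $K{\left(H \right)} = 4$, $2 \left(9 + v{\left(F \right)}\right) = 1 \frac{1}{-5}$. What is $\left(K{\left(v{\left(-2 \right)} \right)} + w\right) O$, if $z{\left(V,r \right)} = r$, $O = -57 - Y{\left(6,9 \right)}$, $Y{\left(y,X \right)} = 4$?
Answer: $-244 - 122 \sqrt{57} \approx -1165.1$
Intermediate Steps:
$v{\left(F \right)} = - \frac{91}{10}$ ($v{\left(F \right)} = -9 + \frac{1 \frac{1}{-5}}{2} = -9 + \frac{1 \left(- \frac{1}{5}\right)}{2} = -9 + \frac{1}{2} \left(- \frac{1}{5}\right) = -9 - \frac{1}{10} = - \frac{91}{10}$)
$O = -61$ ($O = -57 - 4 = -61$)
$w = 2 \sqrt{57}$ ($w = 2 \sqrt{49 + 8} = 2 \sqrt{57} \approx 15.1$)
$\left(K{\left(v{\left(-2 \right)} \right)} + w\right) O = \left(4 + 2 \sqrt{57}\right) \left(-61\right) = -244 - 122 \sqrt{57}$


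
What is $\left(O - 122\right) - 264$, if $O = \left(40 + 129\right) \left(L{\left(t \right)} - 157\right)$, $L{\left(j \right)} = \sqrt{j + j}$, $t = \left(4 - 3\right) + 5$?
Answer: $-26919 + 338 \sqrt{3} \approx -26334.0$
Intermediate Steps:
$t = 6$ ($t = 1 + 5 = 6$)
$L{\left(j \right)} = \sqrt{2} \sqrt{j}$ ($L{\left(j \right)} = \sqrt{2 j} = \sqrt{2} \sqrt{j}$)
$O = -26533 + 338 \sqrt{3}$ ($O = \left(40 + 129\right) \left(\sqrt{2} \sqrt{6} - 157\right) = 169 \left(2 \sqrt{3} - 157\right) = 169 \left(-157 + 2 \sqrt{3}\right) = -26533 + 338 \sqrt{3} \approx -25948.0$)
$\left(O - 122\right) - 264 = \left(\left(-26533 + 338 \sqrt{3}\right) - 122\right) - 264 = \left(-26655 + 338 \sqrt{3}\right) - 264 = -26919 + 338 \sqrt{3}$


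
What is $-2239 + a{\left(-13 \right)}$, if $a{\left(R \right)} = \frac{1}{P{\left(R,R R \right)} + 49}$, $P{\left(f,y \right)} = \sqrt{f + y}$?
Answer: $- \frac{5026506}{2245} - \frac{2 \sqrt{39}}{2245} \approx -2239.0$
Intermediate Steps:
$a{\left(R \right)} = \frac{1}{49 + \sqrt{R + R^{2}}}$ ($a{\left(R \right)} = \frac{1}{\sqrt{R + R R} + 49} = \frac{1}{\sqrt{R + R^{2}} + 49} = \frac{1}{49 + \sqrt{R + R^{2}}}$)
$-2239 + a{\left(-13 \right)} = -2239 + \frac{1}{49 + \sqrt{- 13 \left(1 - 13\right)}} = -2239 + \frac{1}{49 + \sqrt{\left(-13\right) \left(-12\right)}} = -2239 + \frac{1}{49 + \sqrt{156}} = -2239 + \frac{1}{49 + 2 \sqrt{39}}$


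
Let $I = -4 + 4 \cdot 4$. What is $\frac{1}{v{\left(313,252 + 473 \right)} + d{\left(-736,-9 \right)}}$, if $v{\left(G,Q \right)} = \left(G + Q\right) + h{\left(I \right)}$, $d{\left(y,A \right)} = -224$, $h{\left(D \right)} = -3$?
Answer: $\frac{1}{811} \approx 0.001233$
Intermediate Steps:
$I = 12$ ($I = -4 + 16 = 12$)
$v{\left(G,Q \right)} = -3 + G + Q$ ($v{\left(G,Q \right)} = \left(G + Q\right) - 3 = -3 + G + Q$)
$\frac{1}{v{\left(313,252 + 473 \right)} + d{\left(-736,-9 \right)}} = \frac{1}{\left(-3 + 313 + \left(252 + 473\right)\right) - 224} = \frac{1}{\left(-3 + 313 + 725\right) - 224} = \frac{1}{1035 - 224} = \frac{1}{811}$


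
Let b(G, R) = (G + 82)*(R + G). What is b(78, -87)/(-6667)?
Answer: 1440/6667 ≈ 0.21599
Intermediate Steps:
b(G, R) = (82 + G)*(G + R)
b(78, -87)/(-6667) = (78² + 82*78 + 82*(-87) + 78*(-87))/(-6667) = (6084 + 6396 - 7134 - 6786)*(-1/6667) = -1440*(-1/6667) = 1440/6667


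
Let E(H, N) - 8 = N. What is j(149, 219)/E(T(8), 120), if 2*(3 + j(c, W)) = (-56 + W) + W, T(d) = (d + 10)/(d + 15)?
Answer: 47/32 ≈ 1.4688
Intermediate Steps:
T(d) = (10 + d)/(15 + d)
j(c, W) = -31 + W (j(c, W) = -3 + ((-56 + W) + W)/2 = -3 + (-56 + 2*W)/2 = -3 + (-28 + W) = -31 + W)
E(H, N) = 8 + N
j(149, 219)/E(T(8), 120) = (-31 + 219)/(8 + 120) = 188/128 = 188*(1/128) = 47/32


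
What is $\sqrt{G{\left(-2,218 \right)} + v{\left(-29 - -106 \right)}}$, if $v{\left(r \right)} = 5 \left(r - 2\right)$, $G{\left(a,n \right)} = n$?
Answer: $\sqrt{593} \approx 24.352$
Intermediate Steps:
$v{\left(r \right)} = -10 + 5 r$ ($v{\left(r \right)} = 5 \left(-2 + r\right) = -10 + 5 r$)
$\sqrt{G{\left(-2,218 \right)} + v{\left(-29 - -106 \right)}} = \sqrt{218 - \left(10 - 5 \left(-29 - -106\right)\right)} = \sqrt{218 - \left(10 - 5 \left(-29 + 106\right)\right)} = \sqrt{218 + \left(-10 + 5 \cdot 77\right)} = \sqrt{218 + \left(-10 + 385\right)} = \sqrt{218 + 375} = \sqrt{593}$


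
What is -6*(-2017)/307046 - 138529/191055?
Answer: -20111313862/29331336765 ≈ -0.68566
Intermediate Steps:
-6*(-2017)/307046 - 138529/191055 = 12102*(1/307046) - 138529*1/191055 = 6051/153523 - 138529/191055 = -20111313862/29331336765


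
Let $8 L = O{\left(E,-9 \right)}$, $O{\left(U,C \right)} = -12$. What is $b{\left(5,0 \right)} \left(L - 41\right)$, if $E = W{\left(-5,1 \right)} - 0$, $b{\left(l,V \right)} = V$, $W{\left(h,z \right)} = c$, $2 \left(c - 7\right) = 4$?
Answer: $0$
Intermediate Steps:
$c = 9$ ($c = 7 + \frac{1}{2} \cdot 4 = 7 + 2 = 9$)
$W{\left(h,z \right)} = 9$
$E = 9$ ($E = 9 - 0 = 9 + 0 = 9$)
$L = - \frac{3}{2}$ ($L = \frac{1}{8} \left(-12\right) = - \frac{3}{2} \approx -1.5$)
$b{\left(5,0 \right)} \left(L - 41\right) = 0 \left(- \frac{3}{2} - 41\right) = 0 \left(- \frac{85}{2}\right) = 0$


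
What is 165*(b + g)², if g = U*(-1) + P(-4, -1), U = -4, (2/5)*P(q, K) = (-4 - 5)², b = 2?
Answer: 28691685/4 ≈ 7.1729e+6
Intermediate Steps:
P(q, K) = 405/2 (P(q, K) = 5*(-4 - 5)²/2 = (5/2)*(-9)² = (5/2)*81 = 405/2)
g = 413/2 (g = -4*(-1) + 405/2 = 4 + 405/2 = 413/2 ≈ 206.50)
165*(b + g)² = 165*(2 + 413/2)² = 165*(417/2)² = 165*(173889/4) = 28691685/4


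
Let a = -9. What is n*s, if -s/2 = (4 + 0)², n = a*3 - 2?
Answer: 928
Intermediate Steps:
n = -29 (n = -9*3 - 2 = -27 - 2 = -29)
s = -32 (s = -2*(4 + 0)² = -2*4² = -2*16 = -32)
n*s = -29*(-32) = 928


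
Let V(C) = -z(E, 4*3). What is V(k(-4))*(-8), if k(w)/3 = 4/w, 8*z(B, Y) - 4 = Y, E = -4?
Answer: 16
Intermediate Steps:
z(B, Y) = ½ + Y/8
k(w) = 12/w (k(w) = 3*(4/w) = 12/w)
V(C) = -2 (V(C) = -(½ + (4*3)/8) = -(½ + (⅛)*12) = -(½ + 3/2) = -1*2 = -2)
V(k(-4))*(-8) = -2*(-8) = 16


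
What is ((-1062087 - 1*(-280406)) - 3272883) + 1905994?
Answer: -2148570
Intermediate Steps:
((-1062087 - 1*(-280406)) - 3272883) + 1905994 = ((-1062087 + 280406) - 3272883) + 1905994 = (-781681 - 3272883) + 1905994 = -4054564 + 1905994 = -2148570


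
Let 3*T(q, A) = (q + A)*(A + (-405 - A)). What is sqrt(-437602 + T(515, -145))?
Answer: 8*I*sqrt(7618) ≈ 698.25*I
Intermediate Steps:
T(q, A) = -135*A - 135*q (T(q, A) = ((q + A)*(A + (-405 - A)))/3 = ((A + q)*(-405))/3 = (-405*A - 405*q)/3 = -135*A - 135*q)
sqrt(-437602 + T(515, -145)) = sqrt(-437602 + (-135*(-145) - 135*515)) = sqrt(-437602 + (19575 - 69525)) = sqrt(-437602 - 49950) = sqrt(-487552) = 8*I*sqrt(7618)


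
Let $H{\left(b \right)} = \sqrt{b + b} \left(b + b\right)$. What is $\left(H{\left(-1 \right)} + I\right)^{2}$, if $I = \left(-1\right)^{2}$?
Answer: $\left(1 - 2 i \sqrt{2}\right)^{2} \approx -7.0 - 5.6569 i$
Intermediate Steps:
$I = 1$
$H{\left(b \right)} = 2 \sqrt{2} b^{\frac{3}{2}}$ ($H{\left(b \right)} = \sqrt{2 b} 2 b = \sqrt{2} \sqrt{b} 2 b = 2 \sqrt{2} b^{\frac{3}{2}}$)
$\left(H{\left(-1 \right)} + I\right)^{2} = \left(2 \sqrt{2} \left(-1\right)^{\frac{3}{2}} + 1\right)^{2} = \left(2 \sqrt{2} \left(- i\right) + 1\right)^{2} = \left(- 2 i \sqrt{2} + 1\right)^{2} = \left(1 - 2 i \sqrt{2}\right)^{2}$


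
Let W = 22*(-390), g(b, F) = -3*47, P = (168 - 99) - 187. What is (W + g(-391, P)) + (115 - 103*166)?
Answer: -25704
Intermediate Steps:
P = -118 (P = 69 - 187 = -118)
g(b, F) = -141
W = -8580
(W + g(-391, P)) + (115 - 103*166) = (-8580 - 141) + (115 - 103*166) = -8721 + (115 - 17098) = -8721 - 16983 = -25704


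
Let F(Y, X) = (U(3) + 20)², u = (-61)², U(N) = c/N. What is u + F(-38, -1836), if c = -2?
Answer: 36853/9 ≈ 4094.8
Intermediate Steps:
U(N) = -2/N
u = 3721
F(Y, X) = 3364/9 (F(Y, X) = (-2/3 + 20)² = (-2*⅓ + 20)² = (-⅔ + 20)² = (58/3)² = 3364/9)
u + F(-38, -1836) = 3721 + 3364/9 = 36853/9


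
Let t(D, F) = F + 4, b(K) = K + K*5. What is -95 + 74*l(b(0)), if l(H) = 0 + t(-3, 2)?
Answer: 349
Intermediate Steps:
b(K) = 6*K (b(K) = K + 5*K = 6*K)
t(D, F) = 4 + F
l(H) = 6 (l(H) = 0 + (4 + 2) = 0 + 6 = 6)
-95 + 74*l(b(0)) = -95 + 74*6 = -95 + 444 = 349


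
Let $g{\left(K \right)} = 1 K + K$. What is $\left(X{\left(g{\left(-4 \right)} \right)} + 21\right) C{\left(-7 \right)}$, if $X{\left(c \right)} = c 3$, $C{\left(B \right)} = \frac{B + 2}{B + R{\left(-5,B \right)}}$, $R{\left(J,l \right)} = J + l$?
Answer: $- \frac{15}{19} \approx -0.78947$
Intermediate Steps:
$g{\left(K \right)} = 2 K$ ($g{\left(K \right)} = K + K = 2 K$)
$C{\left(B \right)} = \frac{2 + B}{-5 + 2 B}$ ($C{\left(B \right)} = \frac{B + 2}{B + \left(-5 + B\right)} = \frac{2 + B}{-5 + 2 B}$)
$X{\left(c \right)} = 3 c$
$\left(X{\left(g{\left(-4 \right)} \right)} + 21\right) C{\left(-7 \right)} = \left(3 \cdot 2 \left(-4\right) + 21\right) \frac{2 - 7}{-5 + 2 \left(-7\right)} = \left(3 \left(-8\right) + 21\right) \frac{1}{-5 - 14} \left(-5\right) = \left(-24 + 21\right) \frac{1}{-19} \left(-5\right) = - 3 \left(\left(- \frac{1}{19}\right) \left(-5\right)\right) = \left(-3\right) \frac{5}{19} = - \frac{15}{19}$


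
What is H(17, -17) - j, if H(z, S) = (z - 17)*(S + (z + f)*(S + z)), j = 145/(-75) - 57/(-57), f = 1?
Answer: 14/15 ≈ 0.93333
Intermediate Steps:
j = -14/15 (j = 145*(-1/75) - 57*(-1/57) = -29/15 + 1 = -14/15 ≈ -0.93333)
H(z, S) = (-17 + z)*(S + (1 + z)*(S + z)) (H(z, S) = (z - 17)*(S + (z + 1)*(S + z)) = (-17 + z)*(S + (1 + z)*(S + z)))
H(17, -17) - j = (17³ - 34*(-17) - 17*17 - 16*17² - 17*17² - 15*(-17)*17) - 1*(-14/15) = (4913 + 578 - 289 - 16*289 - 17*289 + 4335) + 14/15 = (4913 + 578 - 289 - 4624 - 4913 + 4335) + 14/15 = 0 + 14/15 = 14/15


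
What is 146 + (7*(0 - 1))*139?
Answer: -827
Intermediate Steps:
146 + (7*(0 - 1))*139 = 146 + (7*(-1))*139 = 146 - 7*139 = 146 - 973 = -827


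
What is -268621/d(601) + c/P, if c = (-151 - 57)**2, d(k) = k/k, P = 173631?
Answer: -46640889587/173631 ≈ -2.6862e+5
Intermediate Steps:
d(k) = 1
c = 43264 (c = (-208)**2 = 43264)
-268621/d(601) + c/P = -268621/1 + 43264/173631 = -268621*1 + 43264*(1/173631) = -268621 + 43264/173631 = -46640889587/173631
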